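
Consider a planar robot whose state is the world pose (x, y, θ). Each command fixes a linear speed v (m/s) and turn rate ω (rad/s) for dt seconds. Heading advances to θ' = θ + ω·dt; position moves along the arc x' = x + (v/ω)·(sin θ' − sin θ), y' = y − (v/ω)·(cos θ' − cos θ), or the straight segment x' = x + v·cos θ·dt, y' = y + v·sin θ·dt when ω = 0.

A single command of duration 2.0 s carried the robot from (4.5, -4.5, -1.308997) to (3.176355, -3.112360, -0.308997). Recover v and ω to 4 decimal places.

v = -1.0000, ω = 0.5000

Δθ = -0.308997 − -1.308997 = 1.000000
ω = Δθ/dt = 1.000000/2.0 = 0.5000
R = −Δy/(cos θ' − cos θ) = -2.0000
v = R·ω = -2.0000·0.5000 = -1.0000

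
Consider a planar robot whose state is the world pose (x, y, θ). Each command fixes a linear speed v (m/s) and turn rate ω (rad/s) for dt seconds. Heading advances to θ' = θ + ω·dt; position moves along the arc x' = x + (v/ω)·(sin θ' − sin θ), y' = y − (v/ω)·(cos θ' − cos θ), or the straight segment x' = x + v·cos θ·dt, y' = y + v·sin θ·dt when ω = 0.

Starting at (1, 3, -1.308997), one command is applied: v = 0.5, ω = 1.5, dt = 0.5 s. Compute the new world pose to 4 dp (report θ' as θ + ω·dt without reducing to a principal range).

θ' = -1.3090 + 1.5·0.5 = -0.5590
R = v/ω = 0.5/1.5 = 0.3333
x' = 1 + 0.3333·(sin -0.5590 − sin -1.3090) = 1.1452
y' = 3 − 0.3333·(cos -0.5590 − cos -1.3090) = 2.8037

(1.1452, 2.8037, -0.5590)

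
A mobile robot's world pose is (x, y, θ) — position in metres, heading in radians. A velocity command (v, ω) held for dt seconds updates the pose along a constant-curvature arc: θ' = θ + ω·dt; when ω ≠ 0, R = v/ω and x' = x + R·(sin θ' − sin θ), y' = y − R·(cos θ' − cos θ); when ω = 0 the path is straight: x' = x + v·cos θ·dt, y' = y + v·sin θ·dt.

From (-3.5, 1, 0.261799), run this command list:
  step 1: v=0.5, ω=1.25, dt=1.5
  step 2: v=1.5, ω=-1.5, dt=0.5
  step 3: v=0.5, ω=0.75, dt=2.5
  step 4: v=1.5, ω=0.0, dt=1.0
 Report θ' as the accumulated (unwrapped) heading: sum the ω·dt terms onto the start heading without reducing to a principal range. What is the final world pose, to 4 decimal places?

step 1: θ'=2.1368 (R=0.4000) → pose (-3.2659, 1.6009, 2.1368)
step 2: θ'=1.3868 (R=-1.0000) → pose (-3.4050, 2.3201, 1.3868)
step 3: θ'=3.2618 (R=0.6667) → pose (-4.1403, 3.1039, 3.2618)
step 4: θ'=3.2618 (straight) → pose (-5.6295, 2.9241, 3.2618)

(-5.6295, 2.9241, 3.2618)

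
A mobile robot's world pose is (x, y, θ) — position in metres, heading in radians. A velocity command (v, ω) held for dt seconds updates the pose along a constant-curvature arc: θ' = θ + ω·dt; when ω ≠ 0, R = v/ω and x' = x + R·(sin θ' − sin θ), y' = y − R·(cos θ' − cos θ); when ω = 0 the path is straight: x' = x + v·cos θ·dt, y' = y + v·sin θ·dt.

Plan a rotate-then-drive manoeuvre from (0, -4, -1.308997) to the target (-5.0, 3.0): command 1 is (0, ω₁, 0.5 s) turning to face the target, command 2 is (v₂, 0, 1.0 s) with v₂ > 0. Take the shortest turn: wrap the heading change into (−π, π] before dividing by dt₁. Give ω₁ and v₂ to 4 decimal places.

ω₁ = -5.5663, v₂ = 8.6023

heading to target = atan2(3−-4, -5−0) = 2.1910
Δθ = wrap(2.1910 − -1.3090) = -2.7831; ω₁ = Δθ/dt₁ = -5.5663
distance = √((-5−0)² + (3−-4)²) = 8.6023; v₂ = distance/dt₂ = 8.6023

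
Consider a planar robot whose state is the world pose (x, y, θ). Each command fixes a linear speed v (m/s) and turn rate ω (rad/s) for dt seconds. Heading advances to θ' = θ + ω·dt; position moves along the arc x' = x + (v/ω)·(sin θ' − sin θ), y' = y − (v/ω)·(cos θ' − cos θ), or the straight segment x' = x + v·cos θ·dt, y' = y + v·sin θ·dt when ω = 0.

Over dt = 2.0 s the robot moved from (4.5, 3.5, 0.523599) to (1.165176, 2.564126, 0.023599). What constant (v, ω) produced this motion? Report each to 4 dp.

v = -1.7500, ω = -0.2500

Δθ = 0.023599 − 0.523599 = -0.500000
ω = Δθ/dt = -0.500000/2.0 = -0.2500
R = Δx/(sin θ' − sin θ) = 7.0000
v = R·ω = 7.0000·-0.2500 = -1.7500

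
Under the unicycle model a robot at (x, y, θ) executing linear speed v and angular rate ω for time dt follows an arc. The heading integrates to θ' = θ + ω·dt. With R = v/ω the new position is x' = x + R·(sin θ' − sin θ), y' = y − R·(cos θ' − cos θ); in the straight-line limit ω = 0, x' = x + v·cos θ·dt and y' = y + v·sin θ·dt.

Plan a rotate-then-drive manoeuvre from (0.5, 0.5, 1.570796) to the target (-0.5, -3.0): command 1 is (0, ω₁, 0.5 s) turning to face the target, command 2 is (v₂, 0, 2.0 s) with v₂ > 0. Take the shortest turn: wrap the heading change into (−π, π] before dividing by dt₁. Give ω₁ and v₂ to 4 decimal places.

heading to target = atan2(-3−0.5, -0.5−0.5) = -1.8491
Δθ = wrap(-1.8491 − 1.5708) = 2.8633; ω₁ = Δθ/dt₁ = 5.7266
distance = √((-0.5−0.5)² + (-3−0.5)²) = 3.6401; v₂ = distance/dt₂ = 1.8200

ω₁ = 5.7266, v₂ = 1.8200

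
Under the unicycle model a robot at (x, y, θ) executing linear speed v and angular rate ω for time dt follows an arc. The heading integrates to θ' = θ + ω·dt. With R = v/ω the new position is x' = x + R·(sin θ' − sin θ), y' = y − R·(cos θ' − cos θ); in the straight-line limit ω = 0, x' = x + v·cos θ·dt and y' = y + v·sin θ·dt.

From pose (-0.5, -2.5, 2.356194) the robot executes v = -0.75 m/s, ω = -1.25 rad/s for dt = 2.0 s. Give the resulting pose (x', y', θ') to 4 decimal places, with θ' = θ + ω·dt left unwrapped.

(-1.0103, -3.5181, -0.1438)

θ' = 2.3562 + -1.25·2.0 = -0.1438
R = v/ω = -0.75/-1.25 = 0.6000
x' = -0.5 + 0.6000·(sin -0.1438 − sin 2.3562) = -1.0103
y' = -2.5 − 0.6000·(cos -0.1438 − cos 2.3562) = -3.5181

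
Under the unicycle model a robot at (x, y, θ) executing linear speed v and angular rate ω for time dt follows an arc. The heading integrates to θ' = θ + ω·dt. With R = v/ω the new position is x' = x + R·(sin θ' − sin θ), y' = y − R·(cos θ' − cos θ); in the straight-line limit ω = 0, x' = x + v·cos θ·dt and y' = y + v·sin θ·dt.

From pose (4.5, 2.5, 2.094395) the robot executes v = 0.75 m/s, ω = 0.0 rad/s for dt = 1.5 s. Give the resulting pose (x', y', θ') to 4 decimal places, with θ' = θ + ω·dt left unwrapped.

θ' = 2.0944 + 0.0·1.5 = 2.0944
ω = 0 → straight: x' = 4.5 + 0.75·cos(2.0944)·1.5 = 3.9375
y' = 2.5 + 0.75·sin(2.0944)·1.5 = 3.4743

(3.9375, 3.4743, 2.0944)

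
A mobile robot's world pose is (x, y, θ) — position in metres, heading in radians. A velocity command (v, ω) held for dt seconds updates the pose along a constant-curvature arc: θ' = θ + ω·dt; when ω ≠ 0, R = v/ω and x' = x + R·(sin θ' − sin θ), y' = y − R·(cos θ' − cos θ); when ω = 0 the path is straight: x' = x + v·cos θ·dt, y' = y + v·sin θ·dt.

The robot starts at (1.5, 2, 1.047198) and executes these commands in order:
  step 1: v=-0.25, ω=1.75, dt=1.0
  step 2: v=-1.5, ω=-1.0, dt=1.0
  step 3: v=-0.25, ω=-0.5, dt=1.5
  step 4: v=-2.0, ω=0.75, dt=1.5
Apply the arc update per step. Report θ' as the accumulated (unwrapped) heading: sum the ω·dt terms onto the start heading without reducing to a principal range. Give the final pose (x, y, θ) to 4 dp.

(2.5872, -2.4855, 2.1722)

step 1: θ'=2.7972 (R=-0.1429) → pose (1.5755, 1.7941, 2.7972)
step 2: θ'=1.7972 (R=1.5000) → pose (2.5308, 0.7189, 1.7972)
step 3: θ'=1.0472 (R=0.5000) → pose (2.4765, 0.3567, 1.0472)
step 4: θ'=2.1722 (R=-2.6667) → pose (2.5872, -2.4855, 2.1722)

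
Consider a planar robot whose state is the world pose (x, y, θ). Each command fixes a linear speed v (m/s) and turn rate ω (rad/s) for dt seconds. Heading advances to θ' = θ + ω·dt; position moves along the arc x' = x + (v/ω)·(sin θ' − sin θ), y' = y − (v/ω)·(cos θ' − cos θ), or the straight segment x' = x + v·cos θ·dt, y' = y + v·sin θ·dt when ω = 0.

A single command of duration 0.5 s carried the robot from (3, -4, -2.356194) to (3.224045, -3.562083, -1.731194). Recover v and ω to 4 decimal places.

v = -1.0000, ω = 1.2500

Δθ = -1.731194 − -2.356194 = 0.625000
ω = Δθ/dt = 0.625000/0.5 = 1.2500
R = −Δy/(cos θ' − cos θ) = -0.8000
v = R·ω = -0.8000·1.2500 = -1.0000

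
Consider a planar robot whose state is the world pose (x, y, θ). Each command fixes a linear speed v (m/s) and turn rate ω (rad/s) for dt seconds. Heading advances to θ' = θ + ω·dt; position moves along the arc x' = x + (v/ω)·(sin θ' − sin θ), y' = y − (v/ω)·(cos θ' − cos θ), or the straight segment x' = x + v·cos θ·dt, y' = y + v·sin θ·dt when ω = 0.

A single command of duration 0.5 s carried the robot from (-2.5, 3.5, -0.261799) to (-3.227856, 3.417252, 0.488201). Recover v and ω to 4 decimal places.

v = -1.5000, ω = 1.5000

Δθ = 0.488201 − -0.261799 = 0.750000
ω = Δθ/dt = 0.750000/0.5 = 1.5000
R = Δx/(sin θ' − sin θ) = -1.0000
v = R·ω = -1.0000·1.5000 = -1.5000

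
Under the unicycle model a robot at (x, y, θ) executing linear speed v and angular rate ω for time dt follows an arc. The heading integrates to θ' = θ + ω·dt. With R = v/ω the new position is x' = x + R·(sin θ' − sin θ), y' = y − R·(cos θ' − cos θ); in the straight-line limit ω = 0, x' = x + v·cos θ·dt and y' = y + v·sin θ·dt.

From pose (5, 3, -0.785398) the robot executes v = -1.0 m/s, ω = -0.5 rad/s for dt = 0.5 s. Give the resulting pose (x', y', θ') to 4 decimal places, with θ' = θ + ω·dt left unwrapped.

(4.6941, 3.3938, -1.0354)

θ' = -0.7854 + -0.5·0.5 = -1.0354
R = v/ω = -1.0/-0.5 = 2.0000
x' = 5 + 2.0000·(sin -1.0354 − sin -0.7854) = 4.6941
y' = 3 − 2.0000·(cos -1.0354 − cos -0.7854) = 3.3938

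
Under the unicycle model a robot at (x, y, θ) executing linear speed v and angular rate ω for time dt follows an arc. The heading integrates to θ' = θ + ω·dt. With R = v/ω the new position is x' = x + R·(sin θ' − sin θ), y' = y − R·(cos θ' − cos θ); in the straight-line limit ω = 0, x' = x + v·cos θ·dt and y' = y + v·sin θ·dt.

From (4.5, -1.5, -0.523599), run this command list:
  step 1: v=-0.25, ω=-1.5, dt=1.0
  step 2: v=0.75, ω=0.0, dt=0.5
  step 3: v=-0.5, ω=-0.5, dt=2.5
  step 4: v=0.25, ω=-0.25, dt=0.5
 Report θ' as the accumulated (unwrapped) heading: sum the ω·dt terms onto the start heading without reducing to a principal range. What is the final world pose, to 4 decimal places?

step 1: θ'=-2.0236 (R=0.1667) → pose (4.4335, -1.2827, -2.0236)
step 2: θ'=-2.0236 (straight) → pose (4.2694, -1.6200, -2.0236)
step 3: θ'=-3.2736 (R=1.0000) → pose (5.3003, -1.0661, -3.2736)
step 4: θ'=-3.3986 (R=-1.0000) → pose (5.1777, -1.0420, -3.3986)

(5.1777, -1.0420, -3.3986)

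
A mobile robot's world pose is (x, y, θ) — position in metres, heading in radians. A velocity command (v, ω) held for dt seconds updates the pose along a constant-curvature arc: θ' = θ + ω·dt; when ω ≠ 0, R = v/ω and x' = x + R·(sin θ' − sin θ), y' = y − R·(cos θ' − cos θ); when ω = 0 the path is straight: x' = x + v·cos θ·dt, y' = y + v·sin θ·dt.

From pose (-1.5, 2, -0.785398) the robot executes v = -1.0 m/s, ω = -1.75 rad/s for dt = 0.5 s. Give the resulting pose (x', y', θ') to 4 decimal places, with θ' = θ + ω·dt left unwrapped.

θ' = -0.7854 + -1.75·0.5 = -1.6604
R = v/ω = -1.0/-1.75 = 0.5714
x' = -1.5 + 0.5714·(sin -1.6604 − sin -0.7854) = -1.6651
y' = 2 − 0.5714·(cos -1.6604 − cos -0.7854) = 2.4552

(-1.6651, 2.4552, -1.6604)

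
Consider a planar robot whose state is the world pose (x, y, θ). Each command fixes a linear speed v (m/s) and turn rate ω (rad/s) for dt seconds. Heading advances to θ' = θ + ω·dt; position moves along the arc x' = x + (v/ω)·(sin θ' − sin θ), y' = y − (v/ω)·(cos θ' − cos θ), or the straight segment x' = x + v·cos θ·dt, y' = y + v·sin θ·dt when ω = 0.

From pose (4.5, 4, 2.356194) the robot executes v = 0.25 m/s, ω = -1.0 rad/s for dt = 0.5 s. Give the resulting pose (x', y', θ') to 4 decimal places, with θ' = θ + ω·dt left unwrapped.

(4.4369, 4.1064, 1.8562)

θ' = 2.3562 + -1.0·0.5 = 1.8562
R = v/ω = 0.25/-1.0 = -0.2500
x' = 4.5 + -0.2500·(sin 1.8562 − sin 2.3562) = 4.4369
y' = 4 − -0.2500·(cos 1.8562 − cos 2.3562) = 4.1064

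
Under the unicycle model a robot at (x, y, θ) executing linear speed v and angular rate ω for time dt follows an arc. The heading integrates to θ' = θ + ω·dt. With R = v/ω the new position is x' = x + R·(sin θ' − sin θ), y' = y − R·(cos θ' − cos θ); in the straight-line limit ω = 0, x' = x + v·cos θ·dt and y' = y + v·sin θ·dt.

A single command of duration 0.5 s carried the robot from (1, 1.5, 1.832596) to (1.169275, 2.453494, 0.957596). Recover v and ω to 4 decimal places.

Δθ = 0.957596 − 1.832596 = -0.875000
ω = Δθ/dt = -0.875000/0.5 = -1.7500
R = −Δy/(cos θ' − cos θ) = -1.1429
v = R·ω = -1.1429·-1.7500 = 2.0000

v = 2.0000, ω = -1.7500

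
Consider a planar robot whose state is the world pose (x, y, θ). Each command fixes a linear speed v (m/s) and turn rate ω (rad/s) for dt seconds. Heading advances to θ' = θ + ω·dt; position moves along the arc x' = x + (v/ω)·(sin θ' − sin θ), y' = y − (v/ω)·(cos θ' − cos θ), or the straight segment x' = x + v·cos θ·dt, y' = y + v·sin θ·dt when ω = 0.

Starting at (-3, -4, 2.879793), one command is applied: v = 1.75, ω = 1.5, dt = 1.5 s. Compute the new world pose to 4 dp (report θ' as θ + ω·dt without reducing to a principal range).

θ' = 2.8798 + 1.5·1.5 = 5.1298
R = v/ω = 1.75/1.5 = 1.1667
x' = -3 + 1.1667·(sin 5.1298 − sin 2.8798) = -4.3685
y' = -4 − 1.1667·(cos 5.1298 − cos 2.8798) = -5.5999

(-4.3685, -5.5999, 5.1298)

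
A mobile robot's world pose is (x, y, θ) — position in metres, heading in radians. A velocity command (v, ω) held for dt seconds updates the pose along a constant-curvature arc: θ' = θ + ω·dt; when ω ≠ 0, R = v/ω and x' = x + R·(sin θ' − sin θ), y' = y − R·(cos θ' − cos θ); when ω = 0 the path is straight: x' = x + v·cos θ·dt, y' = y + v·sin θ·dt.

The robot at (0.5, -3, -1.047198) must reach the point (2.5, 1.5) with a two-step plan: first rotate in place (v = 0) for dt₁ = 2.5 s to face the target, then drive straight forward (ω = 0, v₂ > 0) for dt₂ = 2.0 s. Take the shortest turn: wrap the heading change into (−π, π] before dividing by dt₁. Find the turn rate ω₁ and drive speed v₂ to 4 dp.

heading to target = atan2(1.5−-3, 2.5−0.5) = 1.1526
Δθ = wrap(1.1526 − -1.0472) = 2.1998; ω₁ = Δθ/dt₁ = 0.8799
distance = √((2.5−0.5)² + (1.5−-3)²) = 4.9244; v₂ = distance/dt₂ = 2.4622

ω₁ = 0.8799, v₂ = 2.4622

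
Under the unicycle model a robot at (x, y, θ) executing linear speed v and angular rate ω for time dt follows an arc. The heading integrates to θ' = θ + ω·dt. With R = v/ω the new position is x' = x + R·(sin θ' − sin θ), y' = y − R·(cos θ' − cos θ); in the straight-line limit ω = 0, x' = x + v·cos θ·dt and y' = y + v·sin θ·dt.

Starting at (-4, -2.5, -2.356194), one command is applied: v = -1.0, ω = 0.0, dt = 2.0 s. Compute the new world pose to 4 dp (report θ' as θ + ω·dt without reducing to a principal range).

θ' = -2.3562 + 0.0·2.0 = -2.3562
ω = 0 → straight: x' = -4 + -1.0·cos(-2.3562)·2.0 = -2.5858
y' = -2.5 + -1.0·sin(-2.3562)·2.0 = -1.0858

(-2.5858, -1.0858, -2.3562)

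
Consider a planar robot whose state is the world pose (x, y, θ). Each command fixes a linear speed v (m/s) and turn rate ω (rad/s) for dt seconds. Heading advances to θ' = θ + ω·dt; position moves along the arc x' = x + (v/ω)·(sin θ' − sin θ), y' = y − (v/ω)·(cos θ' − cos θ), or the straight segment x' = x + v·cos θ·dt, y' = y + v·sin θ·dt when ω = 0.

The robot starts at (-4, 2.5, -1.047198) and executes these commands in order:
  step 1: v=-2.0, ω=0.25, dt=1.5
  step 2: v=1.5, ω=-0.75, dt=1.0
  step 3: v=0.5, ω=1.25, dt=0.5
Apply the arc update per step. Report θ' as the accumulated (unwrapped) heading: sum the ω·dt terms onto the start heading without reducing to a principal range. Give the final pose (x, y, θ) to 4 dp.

step 1: θ'=-0.6722 (R=-8.0000) → pose (-5.9465, 4.7596, -0.6722)
step 2: θ'=-1.4222 (R=-2.0000) → pose (-5.2140, 3.4908, -1.4222)
step 3: θ'=-0.7972 (R=0.4000) → pose (-5.1046, 3.2706, -0.7972)

(-5.1046, 3.2706, -0.7972)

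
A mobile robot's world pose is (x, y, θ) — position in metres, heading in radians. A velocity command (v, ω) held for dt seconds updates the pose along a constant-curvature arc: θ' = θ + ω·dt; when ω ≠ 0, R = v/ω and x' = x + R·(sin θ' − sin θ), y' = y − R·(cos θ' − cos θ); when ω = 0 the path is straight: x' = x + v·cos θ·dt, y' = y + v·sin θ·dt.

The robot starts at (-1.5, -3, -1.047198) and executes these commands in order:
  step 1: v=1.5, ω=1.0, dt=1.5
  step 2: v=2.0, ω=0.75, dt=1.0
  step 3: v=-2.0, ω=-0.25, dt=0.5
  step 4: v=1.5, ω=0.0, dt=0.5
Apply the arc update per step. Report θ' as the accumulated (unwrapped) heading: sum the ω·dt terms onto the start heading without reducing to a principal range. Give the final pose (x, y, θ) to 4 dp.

(1.7147, -2.4077, 1.0778)

step 1: θ'=0.4528 (R=1.5000) → pose (0.4553, -3.5988, 0.4528)
step 2: θ'=1.2028 (R=2.6667) → pose (1.7768, -2.1602, 1.2028)
step 3: θ'=1.0778 (R=8.0000) → pose (1.3597, -3.0684, 1.0778)
step 4: θ'=1.0778 (straight) → pose (1.7147, -2.4077, 1.0778)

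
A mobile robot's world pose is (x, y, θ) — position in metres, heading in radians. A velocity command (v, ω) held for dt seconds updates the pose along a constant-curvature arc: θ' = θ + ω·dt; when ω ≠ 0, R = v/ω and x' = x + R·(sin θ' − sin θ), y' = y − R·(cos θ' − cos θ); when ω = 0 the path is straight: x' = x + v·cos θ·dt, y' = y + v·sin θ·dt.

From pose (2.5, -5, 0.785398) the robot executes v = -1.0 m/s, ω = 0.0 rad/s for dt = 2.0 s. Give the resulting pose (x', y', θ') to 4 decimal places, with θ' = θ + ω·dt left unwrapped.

(1.0858, -6.4142, 0.7854)

θ' = 0.7854 + 0.0·2.0 = 0.7854
ω = 0 → straight: x' = 2.5 + -1.0·cos(0.7854)·2.0 = 1.0858
y' = -5 + -1.0·sin(0.7854)·2.0 = -6.4142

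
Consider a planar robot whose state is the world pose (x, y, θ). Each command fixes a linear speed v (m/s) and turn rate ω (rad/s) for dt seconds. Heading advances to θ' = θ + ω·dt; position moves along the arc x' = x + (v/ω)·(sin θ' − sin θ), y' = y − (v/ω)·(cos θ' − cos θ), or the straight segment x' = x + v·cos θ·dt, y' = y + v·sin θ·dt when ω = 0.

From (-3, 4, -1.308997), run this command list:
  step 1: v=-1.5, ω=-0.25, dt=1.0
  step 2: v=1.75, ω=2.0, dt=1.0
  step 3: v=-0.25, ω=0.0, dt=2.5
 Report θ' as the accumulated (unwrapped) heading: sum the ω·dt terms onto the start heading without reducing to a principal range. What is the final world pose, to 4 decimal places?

(-2.5208, 4.4344, 0.4410)

step 1: θ'=-1.5590 (R=6.0000) → pose (-3.2040, 5.4821, -1.5590)
step 2: θ'=0.4410 (R=0.8750) → pose (-1.9556, 4.7012, 0.4410)
step 3: θ'=0.4410 (straight) → pose (-2.5208, 4.4344, 0.4410)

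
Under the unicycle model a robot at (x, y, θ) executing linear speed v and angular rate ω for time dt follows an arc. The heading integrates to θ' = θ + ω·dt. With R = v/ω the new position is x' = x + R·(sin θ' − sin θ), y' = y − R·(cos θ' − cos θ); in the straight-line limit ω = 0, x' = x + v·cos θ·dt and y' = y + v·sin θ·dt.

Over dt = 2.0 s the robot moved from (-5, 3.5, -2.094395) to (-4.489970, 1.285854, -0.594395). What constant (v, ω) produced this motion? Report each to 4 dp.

v = 1.2500, ω = 0.7500

Δθ = -0.594395 − -2.094395 = 1.500000
ω = Δθ/dt = 1.500000/2.0 = 0.7500
R = −Δy/(cos θ' − cos θ) = 1.6667
v = R·ω = 1.6667·0.7500 = 1.2500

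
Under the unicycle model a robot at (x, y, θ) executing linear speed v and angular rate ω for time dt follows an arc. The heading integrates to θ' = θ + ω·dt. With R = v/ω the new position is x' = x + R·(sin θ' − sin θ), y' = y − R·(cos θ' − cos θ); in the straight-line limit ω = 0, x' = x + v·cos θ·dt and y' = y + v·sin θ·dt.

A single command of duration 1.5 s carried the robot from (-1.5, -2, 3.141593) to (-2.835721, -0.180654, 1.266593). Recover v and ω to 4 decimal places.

Δθ = 1.266593 − 3.141593 = -1.875000
ω = Δθ/dt = -1.875000/1.5 = -1.2500
R = −Δy/(cos θ' − cos θ) = -1.4000
v = R·ω = -1.4000·-1.2500 = 1.7500

v = 1.7500, ω = -1.2500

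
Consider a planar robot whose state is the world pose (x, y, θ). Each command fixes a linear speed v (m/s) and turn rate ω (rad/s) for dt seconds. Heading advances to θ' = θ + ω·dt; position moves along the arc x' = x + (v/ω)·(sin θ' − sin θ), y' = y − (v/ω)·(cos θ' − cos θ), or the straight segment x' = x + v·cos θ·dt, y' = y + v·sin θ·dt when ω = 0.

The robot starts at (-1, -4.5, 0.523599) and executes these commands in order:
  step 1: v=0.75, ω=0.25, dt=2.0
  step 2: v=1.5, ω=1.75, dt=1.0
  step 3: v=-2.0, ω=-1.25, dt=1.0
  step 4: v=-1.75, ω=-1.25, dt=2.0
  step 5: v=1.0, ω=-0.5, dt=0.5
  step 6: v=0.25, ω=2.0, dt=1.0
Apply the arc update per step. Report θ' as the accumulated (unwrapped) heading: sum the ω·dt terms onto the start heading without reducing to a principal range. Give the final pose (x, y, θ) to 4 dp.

step 1: θ'=1.0236 (R=3.0000) → pose (0.0620, -3.4628, 1.0236)
step 2: θ'=2.7736 (R=0.8571) → pose (-0.3617, -2.2171, 2.7736)
step 3: θ'=1.5236 (R=1.6000) → pose (0.6609, -3.7855, 1.5236)
step 4: θ'=-0.9764 (R=1.4000) → pose (-1.8974, -4.5034, -0.9764)
step 5: θ'=-1.2264 (R=-2.0000) → pose (-1.6718, -4.9482, -1.2264)
step 6: θ'=0.7736 (R=0.1250) → pose (-1.4668, -4.9954, 0.7736)

(-1.4668, -4.9954, 0.7736)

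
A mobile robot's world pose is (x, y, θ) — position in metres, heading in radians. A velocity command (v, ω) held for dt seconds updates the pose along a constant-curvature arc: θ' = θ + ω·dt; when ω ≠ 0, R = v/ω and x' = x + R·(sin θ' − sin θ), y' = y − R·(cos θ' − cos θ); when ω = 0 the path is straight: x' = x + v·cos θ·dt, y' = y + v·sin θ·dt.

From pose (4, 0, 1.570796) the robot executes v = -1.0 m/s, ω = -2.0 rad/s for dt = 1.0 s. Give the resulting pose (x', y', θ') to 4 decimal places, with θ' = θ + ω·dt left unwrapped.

(3.2919, -0.4546, -0.4292)

θ' = 1.5708 + -2.0·1.0 = -0.4292
R = v/ω = -1.0/-2.0 = 0.5000
x' = 4 + 0.5000·(sin -0.4292 − sin 1.5708) = 3.2919
y' = 0 − 0.5000·(cos -0.4292 − cos 1.5708) = -0.4546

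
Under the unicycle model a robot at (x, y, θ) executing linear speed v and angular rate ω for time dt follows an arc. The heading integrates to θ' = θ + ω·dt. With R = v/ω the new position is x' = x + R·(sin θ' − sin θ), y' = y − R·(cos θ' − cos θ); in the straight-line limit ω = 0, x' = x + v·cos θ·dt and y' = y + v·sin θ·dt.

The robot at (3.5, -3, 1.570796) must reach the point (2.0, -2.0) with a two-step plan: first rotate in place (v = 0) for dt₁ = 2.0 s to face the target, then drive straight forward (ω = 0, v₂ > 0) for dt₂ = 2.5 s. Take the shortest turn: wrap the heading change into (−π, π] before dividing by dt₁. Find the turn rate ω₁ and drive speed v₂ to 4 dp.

heading to target = atan2(-2−-3, 2−3.5) = 2.5536
Δθ = wrap(2.5536 − 1.5708) = 0.9828; ω₁ = Δθ/dt₁ = 0.4914
distance = √((2−3.5)² + (-2−-3)²) = 1.8028; v₂ = distance/dt₂ = 0.7211

ω₁ = 0.4914, v₂ = 0.7211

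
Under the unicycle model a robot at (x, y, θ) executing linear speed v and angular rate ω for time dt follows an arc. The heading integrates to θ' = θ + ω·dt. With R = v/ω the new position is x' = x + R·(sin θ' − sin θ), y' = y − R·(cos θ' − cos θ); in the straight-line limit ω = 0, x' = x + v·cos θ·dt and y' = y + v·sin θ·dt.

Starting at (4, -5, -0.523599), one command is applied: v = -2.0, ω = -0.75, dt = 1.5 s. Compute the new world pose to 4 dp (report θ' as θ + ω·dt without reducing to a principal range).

(2.6747, -2.4833, -1.6486)

θ' = -0.5236 + -0.75·1.5 = -1.6486
R = v/ω = -2.0/-0.75 = 2.6667
x' = 4 + 2.6667·(sin -1.6486 − sin -0.5236) = 2.6747
y' = -5 − 2.6667·(cos -1.6486 − cos -0.5236) = -2.4833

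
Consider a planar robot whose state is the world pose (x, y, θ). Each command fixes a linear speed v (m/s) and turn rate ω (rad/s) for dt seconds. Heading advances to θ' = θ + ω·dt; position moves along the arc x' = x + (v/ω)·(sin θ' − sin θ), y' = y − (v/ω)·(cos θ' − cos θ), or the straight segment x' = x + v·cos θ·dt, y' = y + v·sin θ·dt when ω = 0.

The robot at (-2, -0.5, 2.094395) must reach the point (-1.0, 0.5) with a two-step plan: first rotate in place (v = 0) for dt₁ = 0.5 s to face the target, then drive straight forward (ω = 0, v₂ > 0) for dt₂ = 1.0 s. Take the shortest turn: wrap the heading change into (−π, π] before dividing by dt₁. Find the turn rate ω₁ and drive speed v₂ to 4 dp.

heading to target = atan2(0.5−-0.5, -1−-2) = 0.7854
Δθ = wrap(0.7854 − 2.0944) = -1.3090; ω₁ = Δθ/dt₁ = -2.6180
distance = √((-1−-2)² + (0.5−-0.5)²) = 1.4142; v₂ = distance/dt₂ = 1.4142

ω₁ = -2.6180, v₂ = 1.4142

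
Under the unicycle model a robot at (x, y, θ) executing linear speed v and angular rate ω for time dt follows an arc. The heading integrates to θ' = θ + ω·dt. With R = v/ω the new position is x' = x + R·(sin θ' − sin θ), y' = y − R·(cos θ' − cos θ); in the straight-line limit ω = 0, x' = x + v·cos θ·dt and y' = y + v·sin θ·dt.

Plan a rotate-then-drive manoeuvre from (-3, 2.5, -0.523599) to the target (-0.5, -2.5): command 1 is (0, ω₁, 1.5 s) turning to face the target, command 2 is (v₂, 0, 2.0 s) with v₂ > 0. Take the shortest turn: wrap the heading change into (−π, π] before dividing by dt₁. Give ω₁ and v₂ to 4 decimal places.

ω₁ = -0.3890, v₂ = 2.7951

heading to target = atan2(-2.5−2.5, -0.5−-3) = -1.1071
Δθ = wrap(-1.1071 − -0.5236) = -0.5835; ω₁ = Δθ/dt₁ = -0.3890
distance = √((-0.5−-3)² + (-2.5−2.5)²) = 5.5902; v₂ = distance/dt₂ = 2.7951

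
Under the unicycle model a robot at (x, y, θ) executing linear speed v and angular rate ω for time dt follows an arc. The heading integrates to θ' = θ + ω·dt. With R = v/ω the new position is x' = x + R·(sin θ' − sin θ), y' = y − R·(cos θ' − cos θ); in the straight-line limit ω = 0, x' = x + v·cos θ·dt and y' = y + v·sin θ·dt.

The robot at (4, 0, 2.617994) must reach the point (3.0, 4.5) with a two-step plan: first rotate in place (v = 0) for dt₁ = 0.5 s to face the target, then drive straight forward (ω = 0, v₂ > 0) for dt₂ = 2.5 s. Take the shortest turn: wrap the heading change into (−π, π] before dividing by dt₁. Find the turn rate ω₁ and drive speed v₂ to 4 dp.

ω₁ = -1.6571, v₂ = 1.8439

heading to target = atan2(4.5−0, 3−4) = 1.7895
Δθ = wrap(1.7895 − 2.6180) = -0.8285; ω₁ = Δθ/dt₁ = -1.6571
distance = √((3−4)² + (4.5−0)²) = 4.6098; v₂ = distance/dt₂ = 1.8439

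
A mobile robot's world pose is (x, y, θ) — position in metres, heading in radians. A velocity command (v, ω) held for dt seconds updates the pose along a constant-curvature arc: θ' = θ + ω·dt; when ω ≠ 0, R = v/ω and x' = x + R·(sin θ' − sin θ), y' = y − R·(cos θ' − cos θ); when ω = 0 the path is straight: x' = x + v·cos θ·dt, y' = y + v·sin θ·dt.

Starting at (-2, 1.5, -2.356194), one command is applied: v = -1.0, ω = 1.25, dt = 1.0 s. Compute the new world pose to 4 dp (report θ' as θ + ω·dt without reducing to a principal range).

(-1.8505, 2.4241, -1.1062)

θ' = -2.3562 + 1.25·1.0 = -1.1062
R = v/ω = -1.0/1.25 = -0.8000
x' = -2 + -0.8000·(sin -1.1062 − sin -2.3562) = -1.8505
y' = 1.5 − -0.8000·(cos -1.1062 − cos -2.3562) = 2.4241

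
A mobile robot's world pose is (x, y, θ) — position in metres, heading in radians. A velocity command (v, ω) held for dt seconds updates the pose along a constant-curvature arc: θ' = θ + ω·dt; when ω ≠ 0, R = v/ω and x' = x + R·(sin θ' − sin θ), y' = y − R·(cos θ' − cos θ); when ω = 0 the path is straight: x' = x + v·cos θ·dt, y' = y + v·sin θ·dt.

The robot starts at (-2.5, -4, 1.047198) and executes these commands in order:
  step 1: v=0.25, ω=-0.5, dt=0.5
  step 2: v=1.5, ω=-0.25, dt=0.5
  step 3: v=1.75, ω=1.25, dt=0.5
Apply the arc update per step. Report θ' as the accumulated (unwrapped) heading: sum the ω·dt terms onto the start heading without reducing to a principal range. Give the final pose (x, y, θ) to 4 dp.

(-1.3924, -2.6810, 1.2972)

step 1: θ'=0.7972 (R=-0.5000) → pose (-2.4247, -3.9006, 0.7972)
step 2: θ'=0.6722 (R=-6.0000) → pose (-1.8685, -3.3982, 0.6722)
step 3: θ'=1.2972 (R=1.4000) → pose (-1.3924, -2.6810, 1.2972)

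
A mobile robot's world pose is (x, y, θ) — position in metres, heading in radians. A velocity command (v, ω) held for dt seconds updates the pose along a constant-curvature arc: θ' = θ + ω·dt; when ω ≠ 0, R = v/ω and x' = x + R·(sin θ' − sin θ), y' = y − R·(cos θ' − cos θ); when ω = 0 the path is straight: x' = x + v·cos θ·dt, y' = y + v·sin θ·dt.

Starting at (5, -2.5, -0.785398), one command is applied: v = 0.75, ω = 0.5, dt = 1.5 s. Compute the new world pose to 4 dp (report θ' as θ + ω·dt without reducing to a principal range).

(6.0076, -2.9384, -0.0354)

θ' = -0.7854 + 0.5·1.5 = -0.0354
R = v/ω = 0.75/0.5 = 1.5000
x' = 5 + 1.5000·(sin -0.0354 − sin -0.7854) = 6.0076
y' = -2.5 − 1.5000·(cos -0.0354 − cos -0.7854) = -2.9384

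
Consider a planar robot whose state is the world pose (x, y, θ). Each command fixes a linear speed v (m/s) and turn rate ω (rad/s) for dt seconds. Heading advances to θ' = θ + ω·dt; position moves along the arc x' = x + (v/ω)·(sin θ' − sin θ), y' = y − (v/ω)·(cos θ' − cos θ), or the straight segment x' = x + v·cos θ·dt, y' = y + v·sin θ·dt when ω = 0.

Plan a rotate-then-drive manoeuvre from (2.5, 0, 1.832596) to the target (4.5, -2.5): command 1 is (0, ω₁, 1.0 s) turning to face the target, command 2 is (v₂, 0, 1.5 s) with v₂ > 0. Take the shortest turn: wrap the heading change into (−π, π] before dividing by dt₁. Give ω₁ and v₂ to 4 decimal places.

ω₁ = -2.7287, v₂ = 2.1344

heading to target = atan2(-2.5−0, 4.5−2.5) = -0.8961
Δθ = wrap(-0.8961 − 1.8326) = -2.7287; ω₁ = Δθ/dt₁ = -2.7287
distance = √((4.5−2.5)² + (-2.5−0)²) = 3.2016; v₂ = distance/dt₂ = 2.1344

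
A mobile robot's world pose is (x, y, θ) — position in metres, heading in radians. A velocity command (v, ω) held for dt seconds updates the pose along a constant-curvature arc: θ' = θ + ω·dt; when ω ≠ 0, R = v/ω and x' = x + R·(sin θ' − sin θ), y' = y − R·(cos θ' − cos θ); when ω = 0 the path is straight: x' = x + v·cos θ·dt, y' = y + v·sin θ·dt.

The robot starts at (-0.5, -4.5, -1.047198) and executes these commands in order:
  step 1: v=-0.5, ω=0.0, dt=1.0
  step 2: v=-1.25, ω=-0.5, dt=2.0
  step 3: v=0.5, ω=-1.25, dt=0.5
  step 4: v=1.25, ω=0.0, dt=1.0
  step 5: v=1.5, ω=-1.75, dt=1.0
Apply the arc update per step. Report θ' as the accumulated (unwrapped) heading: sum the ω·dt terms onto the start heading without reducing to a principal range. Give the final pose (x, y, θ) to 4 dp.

(-3.3049, -1.8901, -4.4222)

step 1: θ'=-1.0472 (straight) → pose (-0.7500, -4.0670, -1.0472)
step 2: θ'=-2.0472 (R=2.5000) → pose (-0.8066, -1.6705, -2.0472)
step 3: θ'=-2.6722 (R=-0.4000) → pose (-0.9811, -1.8438, -2.6722)
step 4: θ'=-2.6722 (straight) → pose (-2.0959, -2.4093, -2.6722)
step 5: θ'=-4.4222 (R=-0.8571) → pose (-3.3049, -1.8901, -4.4222)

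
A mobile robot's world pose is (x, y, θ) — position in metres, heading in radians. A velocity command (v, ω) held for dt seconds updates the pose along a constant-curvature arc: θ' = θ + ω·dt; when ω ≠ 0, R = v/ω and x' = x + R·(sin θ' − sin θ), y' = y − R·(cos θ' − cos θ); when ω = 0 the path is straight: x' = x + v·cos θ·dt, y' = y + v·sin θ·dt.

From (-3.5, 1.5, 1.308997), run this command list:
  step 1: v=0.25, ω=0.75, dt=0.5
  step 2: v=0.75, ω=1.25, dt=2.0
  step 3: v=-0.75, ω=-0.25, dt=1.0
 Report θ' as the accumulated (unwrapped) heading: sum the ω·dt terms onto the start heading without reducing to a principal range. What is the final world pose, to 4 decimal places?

step 1: θ'=1.6840 (R=0.3333) → pose (-3.4908, 1.6239, 1.6840)
step 2: θ'=4.1840 (R=0.6000) → pose (-4.6051, 1.8586, 4.1840)
step 3: θ'=3.9340 (R=3.0000) → pose (-4.1504, 2.4526, 3.9340)

(-4.1504, 2.4526, 3.9340)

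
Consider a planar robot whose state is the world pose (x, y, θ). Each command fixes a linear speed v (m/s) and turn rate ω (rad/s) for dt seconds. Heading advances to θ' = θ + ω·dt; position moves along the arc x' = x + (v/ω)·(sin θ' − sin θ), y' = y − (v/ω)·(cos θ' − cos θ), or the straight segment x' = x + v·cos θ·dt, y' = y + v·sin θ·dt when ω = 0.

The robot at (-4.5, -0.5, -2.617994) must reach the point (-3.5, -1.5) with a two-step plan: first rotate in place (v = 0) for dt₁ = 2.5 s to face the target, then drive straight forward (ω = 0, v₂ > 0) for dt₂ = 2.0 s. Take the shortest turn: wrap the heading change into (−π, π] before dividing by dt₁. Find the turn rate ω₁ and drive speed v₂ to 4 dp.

heading to target = atan2(-1.5−-0.5, -3.5−-4.5) = -0.7854
Δθ = wrap(-0.7854 − -2.6180) = 1.8326; ω₁ = Δθ/dt₁ = 0.7330
distance = √((-3.5−-4.5)² + (-1.5−-0.5)²) = 1.4142; v₂ = distance/dt₂ = 0.7071

ω₁ = 0.7330, v₂ = 0.7071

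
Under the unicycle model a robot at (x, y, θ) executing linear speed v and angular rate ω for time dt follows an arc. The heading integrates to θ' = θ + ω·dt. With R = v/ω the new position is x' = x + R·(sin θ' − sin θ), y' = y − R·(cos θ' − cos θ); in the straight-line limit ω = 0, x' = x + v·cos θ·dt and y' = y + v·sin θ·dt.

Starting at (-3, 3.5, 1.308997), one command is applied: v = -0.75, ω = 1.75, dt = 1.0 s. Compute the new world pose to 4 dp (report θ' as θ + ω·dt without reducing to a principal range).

θ' = 1.3090 + 1.75·1.0 = 3.0590
R = v/ω = -0.75/1.75 = -0.4286
x' = -3 + -0.4286·(sin 3.0590 − sin 1.3090) = -2.6214
y' = 3.5 − -0.4286·(cos 3.0590 − cos 1.3090) = 2.9620

(-2.6214, 2.9620, 3.0590)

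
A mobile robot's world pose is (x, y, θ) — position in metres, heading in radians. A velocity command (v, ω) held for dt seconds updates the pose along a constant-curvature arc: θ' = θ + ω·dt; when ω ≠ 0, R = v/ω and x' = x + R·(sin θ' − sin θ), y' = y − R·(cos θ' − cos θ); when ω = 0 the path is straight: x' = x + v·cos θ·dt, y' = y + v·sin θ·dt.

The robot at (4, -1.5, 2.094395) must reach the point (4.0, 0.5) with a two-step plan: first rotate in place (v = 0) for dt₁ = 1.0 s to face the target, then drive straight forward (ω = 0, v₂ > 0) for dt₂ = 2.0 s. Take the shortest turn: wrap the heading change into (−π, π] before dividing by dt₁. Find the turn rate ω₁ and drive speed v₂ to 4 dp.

ω₁ = -0.5236, v₂ = 1.0000

heading to target = atan2(0.5−-1.5, 4−4) = 1.5708
Δθ = wrap(1.5708 − 2.0944) = -0.5236; ω₁ = Δθ/dt₁ = -0.5236
distance = √((4−4)² + (0.5−-1.5)²) = 2.0000; v₂ = distance/dt₂ = 1.0000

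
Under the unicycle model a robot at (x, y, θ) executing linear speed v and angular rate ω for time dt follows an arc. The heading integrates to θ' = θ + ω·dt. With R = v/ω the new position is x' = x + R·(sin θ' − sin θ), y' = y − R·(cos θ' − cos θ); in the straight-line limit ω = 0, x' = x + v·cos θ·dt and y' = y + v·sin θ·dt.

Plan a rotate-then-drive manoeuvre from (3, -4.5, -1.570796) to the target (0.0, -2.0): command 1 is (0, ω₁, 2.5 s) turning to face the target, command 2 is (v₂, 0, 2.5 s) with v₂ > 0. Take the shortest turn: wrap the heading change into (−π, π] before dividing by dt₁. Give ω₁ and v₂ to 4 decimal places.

ω₁ = -0.9062, v₂ = 1.5620

heading to target = atan2(-2−-4.5, 0−3) = 2.4469
Δθ = wrap(2.4469 − -1.5708) = -2.2655; ω₁ = Δθ/dt₁ = -0.9062
distance = √((0−3)² + (-2−-4.5)²) = 3.9051; v₂ = distance/dt₂ = 1.5620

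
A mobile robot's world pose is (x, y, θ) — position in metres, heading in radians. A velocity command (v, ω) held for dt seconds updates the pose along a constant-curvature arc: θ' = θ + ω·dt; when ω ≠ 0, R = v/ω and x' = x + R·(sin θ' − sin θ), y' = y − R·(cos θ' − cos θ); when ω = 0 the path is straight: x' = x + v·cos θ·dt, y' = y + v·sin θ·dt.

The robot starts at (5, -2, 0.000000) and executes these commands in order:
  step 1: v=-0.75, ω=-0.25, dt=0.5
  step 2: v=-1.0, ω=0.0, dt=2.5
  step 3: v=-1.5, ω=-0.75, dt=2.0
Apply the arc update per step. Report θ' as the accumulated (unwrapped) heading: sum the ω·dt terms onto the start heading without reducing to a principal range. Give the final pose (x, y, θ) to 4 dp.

step 1: θ'=-0.1250 (R=3.0000) → pose (4.6260, -1.9766, -0.1250)
step 2: θ'=-0.1250 (straight) → pose (2.1455, -1.6649, -0.1250)
step 3: θ'=-1.6250 (R=2.0000) → pose (0.3978, 0.4278, -1.6250)

(0.3978, 0.4278, -1.6250)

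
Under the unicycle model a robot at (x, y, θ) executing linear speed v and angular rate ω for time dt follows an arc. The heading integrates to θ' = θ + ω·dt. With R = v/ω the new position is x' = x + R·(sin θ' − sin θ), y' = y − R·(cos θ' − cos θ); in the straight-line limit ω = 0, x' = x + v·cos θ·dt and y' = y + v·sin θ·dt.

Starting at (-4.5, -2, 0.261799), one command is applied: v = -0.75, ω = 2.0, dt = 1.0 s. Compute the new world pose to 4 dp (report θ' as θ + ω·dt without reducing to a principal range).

θ' = 0.2618 + 2.0·1.0 = 2.2618
R = v/ω = -0.75/2.0 = -0.3750
x' = -4.5 + -0.3750·(sin 2.2618 − sin 0.2618) = -4.6919
y' = -2 − -0.3750·(cos 2.2618 − cos 0.2618) = -2.6012

(-4.6919, -2.6012, 2.2618)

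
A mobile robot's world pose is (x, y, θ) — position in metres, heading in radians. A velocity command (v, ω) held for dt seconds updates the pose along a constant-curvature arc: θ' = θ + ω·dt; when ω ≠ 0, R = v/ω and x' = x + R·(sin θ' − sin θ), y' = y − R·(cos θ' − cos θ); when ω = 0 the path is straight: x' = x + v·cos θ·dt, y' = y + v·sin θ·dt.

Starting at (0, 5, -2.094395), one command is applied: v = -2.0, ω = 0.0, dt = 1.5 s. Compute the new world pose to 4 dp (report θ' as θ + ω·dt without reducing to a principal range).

(1.5000, 7.5981, -2.0944)

θ' = -2.0944 + 0.0·1.5 = -2.0944
ω = 0 → straight: x' = 0 + -2.0·cos(-2.0944)·1.5 = 1.5000
y' = 5 + -2.0·sin(-2.0944)·1.5 = 7.5981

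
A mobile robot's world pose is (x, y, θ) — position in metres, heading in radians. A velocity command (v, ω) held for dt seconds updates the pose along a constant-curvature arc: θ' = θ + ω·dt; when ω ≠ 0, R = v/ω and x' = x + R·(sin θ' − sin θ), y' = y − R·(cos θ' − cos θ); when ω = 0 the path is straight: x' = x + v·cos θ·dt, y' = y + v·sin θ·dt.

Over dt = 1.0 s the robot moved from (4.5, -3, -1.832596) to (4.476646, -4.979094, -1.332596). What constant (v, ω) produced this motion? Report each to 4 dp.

Δθ = -1.332596 − -1.832596 = 0.500000
ω = Δθ/dt = 0.500000/1.0 = 0.5000
R = −Δy/(cos θ' − cos θ) = 4.0000
v = R·ω = 4.0000·0.5000 = 2.0000

v = 2.0000, ω = 0.5000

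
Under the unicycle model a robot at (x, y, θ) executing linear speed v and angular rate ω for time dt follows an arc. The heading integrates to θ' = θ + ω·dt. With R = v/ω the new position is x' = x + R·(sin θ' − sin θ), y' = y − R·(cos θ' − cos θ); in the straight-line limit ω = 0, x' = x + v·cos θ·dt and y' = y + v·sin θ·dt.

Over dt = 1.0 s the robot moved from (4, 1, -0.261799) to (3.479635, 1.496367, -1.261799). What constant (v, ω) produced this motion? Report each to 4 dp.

v = -0.7500, ω = -1.0000

Δθ = -1.261799 − -0.261799 = -1.000000
ω = Δθ/dt = -1.000000/1.0 = -1.0000
R = Δx/(sin θ' − sin θ) = 0.7500
v = R·ω = 0.7500·-1.0000 = -0.7500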